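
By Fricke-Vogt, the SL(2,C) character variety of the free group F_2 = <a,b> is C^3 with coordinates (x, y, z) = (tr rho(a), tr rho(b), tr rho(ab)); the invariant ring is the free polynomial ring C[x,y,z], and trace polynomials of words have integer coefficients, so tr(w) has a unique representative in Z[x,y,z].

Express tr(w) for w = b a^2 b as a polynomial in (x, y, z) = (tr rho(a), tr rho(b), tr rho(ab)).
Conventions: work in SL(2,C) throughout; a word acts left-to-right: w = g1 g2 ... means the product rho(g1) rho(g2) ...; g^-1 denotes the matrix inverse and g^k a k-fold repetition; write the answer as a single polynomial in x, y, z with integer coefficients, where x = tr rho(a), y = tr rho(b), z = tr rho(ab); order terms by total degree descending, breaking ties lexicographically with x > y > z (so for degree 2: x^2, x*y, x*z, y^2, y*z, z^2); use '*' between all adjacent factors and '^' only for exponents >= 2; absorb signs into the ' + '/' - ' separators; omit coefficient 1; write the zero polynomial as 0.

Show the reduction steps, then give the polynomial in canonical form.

x*y*z - x^2 - y^2 + 2

use: trace(b^2 a) = trace(b) * trace(a b) - trace(a) = y*z - x
trace(b^2) = trace(b) * trace(b) - trace(1) = y^2 - 2
apply: trace(b a^2 b) = trace(a) * trace(b^2 a) - trace(b^2) = x*y*z - x^2 - y^2 + 2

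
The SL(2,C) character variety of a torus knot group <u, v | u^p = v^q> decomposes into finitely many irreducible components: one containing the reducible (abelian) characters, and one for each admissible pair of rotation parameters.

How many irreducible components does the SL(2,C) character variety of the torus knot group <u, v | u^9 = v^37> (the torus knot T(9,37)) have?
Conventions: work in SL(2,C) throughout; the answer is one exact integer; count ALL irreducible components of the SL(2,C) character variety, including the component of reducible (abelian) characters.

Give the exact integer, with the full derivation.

145

In the torus knot group T(9,37), u^9 = v^37 is central, so an irreducible representation sends it to +I or -I (Schur).
On an irreducible component, tr(u) is locked at 2*cos(pi*alpha/9) for some alpha in 1..8, and tr(v) at 2*cos(pi*beta/37) for some beta in 1..36.
The two central values (-1)^alpha I and (-1)^beta I must be the same matrix, so alpha and beta share a parity.
Enumerate parity-matched pairs: 4*18 odd-odd plus 4*18 even-even gives 144.
components with irreducible characters: 144; plus the single component of reducible (abelian) characters: total 145.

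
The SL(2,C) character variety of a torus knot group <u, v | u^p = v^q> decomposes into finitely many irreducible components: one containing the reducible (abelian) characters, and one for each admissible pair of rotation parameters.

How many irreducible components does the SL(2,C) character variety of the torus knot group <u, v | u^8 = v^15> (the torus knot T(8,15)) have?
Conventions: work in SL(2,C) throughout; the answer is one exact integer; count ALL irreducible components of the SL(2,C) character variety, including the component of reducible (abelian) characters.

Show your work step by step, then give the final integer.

Gamma = < u, v | u^8 = v^15 > (torus knot T(8,15)); the central element u^8 = v^15 acts as +I or -I in any irreducible SL(2,C) representation.
So on each irreducible component the traces are pinned: tr(u) = 2*cos(pi*alpha/8) with 1 <= alpha <= 7, tr(v) = 2*cos(pi*beta/15) with 1 <= beta <= 14.
u^8 = (-1)^alpha I and v^15 = (-1)^beta I must agree, so alpha and beta have equal parity.
Enumerate parity-matched pairs: 4*7 odd-odd plus 3*7 even-even gives 49.
components with irreducible characters: 49; plus the single component of reducible (abelian) characters: total 50.

50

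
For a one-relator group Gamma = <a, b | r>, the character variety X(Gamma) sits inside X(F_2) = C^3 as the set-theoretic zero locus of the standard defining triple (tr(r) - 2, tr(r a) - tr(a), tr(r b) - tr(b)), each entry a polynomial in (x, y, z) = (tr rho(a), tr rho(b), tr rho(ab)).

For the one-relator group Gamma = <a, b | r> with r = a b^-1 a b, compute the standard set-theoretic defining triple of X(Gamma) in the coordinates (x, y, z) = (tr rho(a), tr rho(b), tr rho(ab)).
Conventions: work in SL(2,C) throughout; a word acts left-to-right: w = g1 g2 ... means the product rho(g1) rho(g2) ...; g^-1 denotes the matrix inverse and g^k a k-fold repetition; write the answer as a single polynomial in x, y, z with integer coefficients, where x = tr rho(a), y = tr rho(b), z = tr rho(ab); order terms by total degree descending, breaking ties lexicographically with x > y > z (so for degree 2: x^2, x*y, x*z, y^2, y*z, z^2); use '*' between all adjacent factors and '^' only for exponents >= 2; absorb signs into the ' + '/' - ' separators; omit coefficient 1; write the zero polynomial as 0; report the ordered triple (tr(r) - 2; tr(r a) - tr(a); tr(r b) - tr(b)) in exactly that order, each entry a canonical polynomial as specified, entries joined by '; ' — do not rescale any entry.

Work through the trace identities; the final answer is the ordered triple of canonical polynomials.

apply: tr(a b a) = tr(a) * tr(b a) - tr(b) = x*z - y
tr(a b a b) = tr(b a) * tr(b a) - tr(1)   [split at repeated b] = z^2 - 2
tr(a b^-1 a b) = tr(a b a) * tr(b) - tr(a b a b) = x*y*z - y^2 - z^2 + 2
use: tr(a b a^2) = tr(a) * tr(a b a) - tr(a b)  (reduce the a square) = x^2*z - x*y - z
tr(b a b) = tr(b) * tr(a b) - tr(a)  (reduce the b square) = y*z - x
tr(a b a^2 b) = tr(a) * tr(b a b a) - tr(b a b)  (reduce the a square) = x*z^2 - y*z - x
use: tr(a b^-1 a b a) = tr(a b a^2) * tr(b) - tr(a b a^2 b)  (eliminate b^-1) = x^2*y*z - x*y^2 - x*z^2 + x
tr(b^2) = tr(b) * tr(b) - tr(1) = y^2 - 2
apply: tr(a b^2 a) = tr(a) * tr(b^2 a) - tr(b^2) = x*y*z - x^2 - y^2 + 2
use: tr(a b^2 a b) = tr(b) * tr(a b a b) - tr(a b a) = y*z^2 - x*z - y
use: tr(a b^-1 a b^2) = tr(a b^2 a) * tr(b) - tr(a b^2 a b) = x*y^2*z - x^2*y - y^3 - y*z^2 + x*z + 3*y
assemble the triple (tr(r) - 2; tr(r a) - x; tr(r b) - y)

x*y*z - y^2 - z^2; x^2*y*z - x*y^2 - x*z^2; x*y^2*z - x^2*y - y^3 - y*z^2 + x*z + 2*y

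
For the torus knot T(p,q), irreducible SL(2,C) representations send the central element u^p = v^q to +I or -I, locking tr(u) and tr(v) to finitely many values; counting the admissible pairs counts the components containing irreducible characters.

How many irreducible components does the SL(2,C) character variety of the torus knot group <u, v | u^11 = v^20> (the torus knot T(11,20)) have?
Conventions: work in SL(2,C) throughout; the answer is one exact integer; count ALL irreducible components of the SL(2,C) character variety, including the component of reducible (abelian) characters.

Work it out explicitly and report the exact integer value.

96

Gamma = < u, v | u^11 = v^20 > (torus knot T(11,20)); the central element u^11 = v^20 acts as +I or -I in any irreducible SL(2,C) representation.
On an irreducible component, tr(u) is locked at 2*cos(pi*alpha/11) for some alpha in 1..10, and tr(v) at 2*cos(pi*beta/20) for some beta in 1..19.
Consistency of u^11 = (-1)^alpha I with v^20 = (-1)^beta I forces alpha = beta (mod 2).
Enumerate parity-matched pairs: 5*10 odd-odd plus 5*9 even-even gives 95.
components with irreducible characters: 95; plus the single component of reducible (abelian) characters: total 96.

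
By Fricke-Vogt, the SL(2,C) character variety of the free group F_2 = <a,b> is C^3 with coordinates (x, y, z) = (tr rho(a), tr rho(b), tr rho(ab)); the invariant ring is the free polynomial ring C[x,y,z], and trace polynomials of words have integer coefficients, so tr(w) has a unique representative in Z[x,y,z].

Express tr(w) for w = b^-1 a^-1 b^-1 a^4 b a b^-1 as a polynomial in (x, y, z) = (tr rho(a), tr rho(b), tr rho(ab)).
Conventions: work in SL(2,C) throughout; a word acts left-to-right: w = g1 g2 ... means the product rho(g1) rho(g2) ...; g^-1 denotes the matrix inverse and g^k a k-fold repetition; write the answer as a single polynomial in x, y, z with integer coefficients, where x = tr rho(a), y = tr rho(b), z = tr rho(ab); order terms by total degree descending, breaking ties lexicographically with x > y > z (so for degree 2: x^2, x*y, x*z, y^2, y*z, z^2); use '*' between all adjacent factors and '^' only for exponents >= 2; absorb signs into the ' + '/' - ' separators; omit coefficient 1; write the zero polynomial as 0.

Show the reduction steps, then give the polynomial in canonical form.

tr(a b a) = tr(a) tr(b a) - tr(b) = x*z - y
tr(b a^3) = tr(a) tr(a b a) - tr(a b) = x^2*z - x*y - z
apply: tr(a^3 b a) = tr(a) tr(b a^3) - tr(b a^2) = x^3*z - x^2*y - 2*x*z + y
use: tr(b a b a) = tr(a b) tr(a b) - tr(1) = z^2 - 2
tr(b a b) = tr(b) tr(a b) - tr(a) = y*z - x
apply: tr(a b a b a) = tr(a) tr(b a b a) - tr(b a b) = x*z^2 - y*z - x
tr(a^3 b a b) = tr(a) tr(a b a b a) - tr(a b a b) = x^2*z^2 - x*y*z - x^2 - z^2 + 2
apply: tr(b^-1 a^3 b a) = tr(a^3 b a) tr(b) - tr(a^3 b a b) = x^3*y*z - x^2*y^2 - x^2*z^2 - x*y*z + x^2 + y^2 + z^2 - 2
tr(a^3 b a b^-2) = tr(b^-1 a^3 b a) tr(b) - tr(b^-1 a^3 b a b) = x^3*y^2*z - x^2*y^3 - x^2*y*z^2 - x^3*z - x*y^2*z + 2*x^2*y + y^3 + y*z^2 + 2*x*z - 3*y
tr(a^4 b a) = tr(a) tr(a b a^3) - tr(a b a^2) = x^4*z - x^3*y - 3*x^2*z + 2*x*y + z
use: tr(a^4 b a b) = tr(a) tr(a b a b a^2) - tr(a b a b a) = x^3*z^2 - x^2*y*z - x^3 - 2*x*z^2 + y*z + 3*x
tr(a^4 b a b^-1) = tr(a^4 b a) tr(b) - tr(a^4 b a b) = x^4*y*z - x^3*y^2 - x^3*z^2 - 2*x^2*y*z + x^3 + 2*x*y^2 + 2*x*z^2 - 3*x
apply: tr(a^2) = tr(a) tr(a) - tr(1) = x^2 - 2
use: tr(b a^2 b) = tr(b) tr(a^2 b) - tr(a^2) = x*y*z - x^2 - y^2 + 2
tr(b a^2 b a^2) = tr(a) tr(b a^2 b a) - tr(b a^2 b) = x^2*z^2 - 2*x*y*z + y^2 - 2
tr(a^2 b a^2 b a) = tr(a) tr(b a^2 b a^2) - tr(b a^2 b a) = x^3*z^2 - 2*x^2*y*z + x*y^2 - x*z^2 + y*z - x
tr(a b a^4 b a) = tr(a) tr(a^2 b a^2 b a) - tr(a^2 b a^2 b) = x^4*z^2 - 2*x^3*y*z + x^2*y^2 - 2*x^2*z^2 + 3*x*y*z - x^2 - y^2 + 2
apply: tr(b a b a b a) = tr(b a) tr(b a b a) - tr(b^-1 a^-1) = z^3 - 3*z
use: tr(b a b a b) = tr(b) tr(a b a b) - tr(a b a) = y*z^2 - x*z - y
tr(a b a b a b a) = tr(a) tr(b a b a b a) - tr(b a b a b) = x*z^3 - y*z^2 - 2*x*z + y
tr(b a b a b a^3) = tr(a) tr(a b a b a b a) - tr(a b a b a b) = x^2*z^3 - x*y*z^2 - 2*x^2*z - z^3 + x*y + 3*z
apply: tr(a b a^4 b a b) = tr(a) tr(b a b a b a^3) - tr(b a b a b a^2) = x^3*z^3 - x^2*y*z^2 - 2*x^3*z - 2*x*z^3 + x^2*y + y*z^2 + 5*x*z - y
tr(b^-1 a b a^4 b a) = tr(a b a^4 b a) tr(b) - tr(a b a^4 b a b) = x^4*y*z^2 - 2*x^3*y^2*z - x^3*z^3 + x^2*y^3 - x^2*y*z^2 + 2*x^3*z + 3*x*y^2*z + 2*x*z^3 - 2*x^2*y - y^3 - y*z^2 - 5*x*z + 3*y
use: tr(b a^4 b a b^-2 a) = tr(b^-1 a b a^4 b a) tr(b) - tr(b^-1 a b a^4 b a b) = x^4*y^2*z^2 - 2*x^3*y^3*z - x^3*y*z^3 - x^4*z^2 + x^2*y^4 - x^2*y^2*z^2 + 4*x^3*y*z + 3*x*y^3*z + 2*x*y*z^3 - 3*x^2*y^2 + 2*x^2*z^2 - y^4 - y^2*z^2 - 8*x*y*z + x^2 + 4*y^2 - 2
tr(a^4 b a b^-2 a^-1 b) = tr(b a^4 b a b^-2) tr(a) - tr(b a^4 b a b^-2 a) = -x^4*y^2*z^2 + x^5*y*z + 2*x^3*y^3*z + x^3*y*z^3 - x^4*y^2 - x^2*y^4 + x^2*y^2*z^2 - 6*x^3*y*z - 3*x*y^3*z - 2*x*y*z^3 + x^4 + 5*x^2*y^2 + y^4 + y^2*z^2 + 8*x*y*z - 4*x^2 - 4*y^2 + 2
tr(b^-1 a^-1 b^-1 a^4 b a b^-1) = tr(a^4 b a b^-2 a^-1) tr(b) - tr(a^4 b a b^-2 a^-1 b) = x^4*y^2*z^2 - x^5*y*z - x^3*y^3*z - x^3*y*z^3 + x^4*y^2 - 2*x^2*y^2*z^2 + 5*x^3*y*z + 2*x*y^3*z + 2*x*y*z^3 - x^4 - 3*x^2*y^2 - 6*x*y*z + 4*x^2 + y^2 - 2

x^4*y^2*z^2 - x^5*y*z - x^3*y^3*z - x^3*y*z^3 + x^4*y^2 - 2*x^2*y^2*z^2 + 5*x^3*y*z + 2*x*y^3*z + 2*x*y*z^3 - x^4 - 3*x^2*y^2 - 6*x*y*z + 4*x^2 + y^2 - 2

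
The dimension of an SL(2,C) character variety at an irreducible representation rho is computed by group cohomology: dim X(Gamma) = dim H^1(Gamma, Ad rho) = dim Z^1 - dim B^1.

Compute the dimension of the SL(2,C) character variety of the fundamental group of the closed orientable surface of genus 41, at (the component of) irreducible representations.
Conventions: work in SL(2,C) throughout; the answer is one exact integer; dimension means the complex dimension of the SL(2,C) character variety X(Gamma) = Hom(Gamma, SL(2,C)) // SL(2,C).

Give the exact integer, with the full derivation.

Gamma = pi_1(Sigma_41) = < a_1, b_1, ..., a_41, b_41 | prod [a_i, b_i] > has 2g = 82 generators and 1 relator.
Unconstrained cocycle data is one sl_2 vector per generator (246 dimensions), cut by the relator condition d_2(z) = 0.
H^2 = coker(d_2) is dual to H^0 = 0 at irreducible rho (Poincare duality), so d_2 is onto: dim Z^1 = 243.
dim B^1 = 3 (coboundaries, injective at irreducible rho).
dim H^1 = 243 - 3 = 240 = dim X.

240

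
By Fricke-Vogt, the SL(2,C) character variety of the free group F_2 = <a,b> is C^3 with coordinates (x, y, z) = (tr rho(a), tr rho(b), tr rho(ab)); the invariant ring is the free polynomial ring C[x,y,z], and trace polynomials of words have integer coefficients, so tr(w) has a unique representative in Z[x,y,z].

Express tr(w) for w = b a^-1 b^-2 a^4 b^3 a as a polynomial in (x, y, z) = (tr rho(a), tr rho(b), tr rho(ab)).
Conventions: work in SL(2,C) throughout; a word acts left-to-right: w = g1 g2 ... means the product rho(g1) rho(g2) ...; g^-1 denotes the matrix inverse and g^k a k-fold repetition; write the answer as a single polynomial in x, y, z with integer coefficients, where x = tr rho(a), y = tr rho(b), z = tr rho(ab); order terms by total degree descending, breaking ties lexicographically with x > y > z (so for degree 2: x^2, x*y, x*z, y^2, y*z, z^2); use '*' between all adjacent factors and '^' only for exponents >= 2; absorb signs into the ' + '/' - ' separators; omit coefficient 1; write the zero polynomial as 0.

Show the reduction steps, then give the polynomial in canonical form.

so trace(a^2 b) = trace(a)*trace(b a) - trace(b)  (reduce the a square) = x*z - y
so trace(a^2) = trace(a)*trace(a) - trace(1)  (reduce the a square) = x^2 - 2
trace(b^2 a^2) = trace(b)*trace(a^2 b) - trace(a^2)  (reduce the b square) = x*y*z - x^2 - y^2 + 2
reduce: trace(b^2 a) = trace(b)*trace(a b) - trace(a)  (reduce the b square) = y*z - x
trace(a^3 b^2) = trace(a)*trace(b^2 a^2) - trace(b^2 a)  (reduce the a square) = x^2*y*z - x^3 - x*y^2 - y*z + 3*x
reduce: trace(a^3 b) = trace(a)*trace(a b a) - trace(a b)  (reduce the a square) = x^2*z - x*y - z
so trace(b^3 a^3) = trace(b)*trace(a^3 b^2) - trace(a^3 b)  (reduce the b square) = x^2*y^2*z - x^3*y - x*y^3 - x^2*z - y^2*z + 4*x*y + z
reduce: trace(b^3 a^2) = trace(b)*trace(a^2 b^2) - trace(a^2 b)  (reduce the b square) = x*y^2*z - x^2*y - y^3 - x*z + 3*y
so trace(a^2 b^3 a^2) = trace(a)*trace(b^3 a^3) - trace(b^3 a^2)  (reduce the a square) = x^3*y^2*z - x^4*y - x^2*y^3 - x^3*z - 2*x*y^2*z + 5*x^2*y + y^3 + 2*x*z - 3*y
so trace(a^4 b^3 a) = trace(a)*trace(a^2 b^3 a^2) - trace(a^2 b^3 a)  (reduce the a square) = x^4*y^2*z - x^5*y - x^3*y^3 - x^4*z - 3*x^2*y^2*z + 6*x^3*y + 2*x*y^3 + 3*x^2*z + y^2*z - 7*x*y - z
so trace(b a b a) = trace(b a)*trace(b a) - trace(1)  (split on b) = z^2 - 2
trace(a b a^2 b) = trace(a)*trace(b a b a) - trace(b a b)  (reduce the a square) = x*z^2 - y*z - x
trace(a b^2 a b a) = trace(b)*trace(a b a^2 b) - trace(a b a^2)  (reduce the b square) = x*y*z^2 - x^2*z - y^2*z + z
trace(a b^2 a b) = trace(b)*trace(a b a b) - trace(a b a)  (reduce the b square) = y*z^2 - x*z - y
trace(a b a^3 b^2) = trace(a)*trace(a b^2 a b a) - trace(a b^2 a b)  (reduce the a square) = x^2*y*z^2 - x^3*z - x*y^2*z - y*z^2 + 2*x*z + y
trace(a b a^3 b) = trace(a)*trace(b a b a^2) - trace(b a b a)  (reduce the a square) = x^2*z^2 - x*y*z - x^2 - z^2 + 2
reduce: trace(b^3 a b a^3) = trace(b)*trace(a b a^3 b^2) - trace(a b a^3 b)  (reduce the b square) = x^2*y^2*z^2 - x^3*y*z - x*y^3*z - x^2*z^2 - y^2*z^2 + 3*x*y*z + x^2 + y^2 + z^2 - 2
so trace(b^3 a b a) = trace(b)*trace(a b a b^2) - trace(a b a b)  (reduce the b square) = y^2*z^2 - x*y*z - y^2 - z^2 + 2
reduce: trace(b a b^2) = trace(b)*trace(b a b) - trace(b a)  (reduce the b square) = y^2*z - x*y - z
reduce: trace(b^3 a b) = trace(b)*trace(b a b^2) - trace(b a b)  (reduce the b square) = y^3*z - x*y^2 - 2*y*z + x
trace(b^3 a b a^2) = trace(a)*trace(b^3 a b a) - trace(b^3 a b)  (reduce the a square) = x*y^2*z^2 - x^2*y*z - y^3*z - x*z^2 + 2*y*z + x
trace(b^3 a b a^4) = trace(a)*trace(b^3 a b a^3) - trace(b^3 a b a^2)  (reduce the a square) = x^3*y^2*z^2 - x^4*y*z - x^2*y^3*z - x^3*z^2 - 2*x*y^2*z^2 + 4*x^2*y*z + y^3*z + x^3 + x*y^2 + 2*x*z^2 - 2*y*z - 3*x
reduce: trace(a^4 b^3 a b a) = trace(a)*trace(b^3 a b a^4) - trace(b^3 a b a^3)  (reduce the a square) = x^4*y^2*z^2 - x^5*y*z - x^3*y^3*z - x^4*z^2 - 3*x^2*y^2*z^2 + 5*x^3*y*z + 2*x*y^3*z + x^4 + x^2*y^2 + 3*x^2*z^2 + y^2*z^2 - 5*x*y*z - 4*x^2 - y^2 - z^2 + 2
reduce: trace(a b a b a b) = trace(b a b a)*trace(b a) - trace(a b)  (split on b) = z^3 - 3*z
reduce: trace(b^2 a b a b a) = trace(b)*trace(a b a b a b) - trace(a b a b a)  (reduce the b square) = y*z^3 - x*z^2 - 2*y*z + x
trace(a b^2 a b a b a) = trace(a)*trace(b^2 a b a b a) - trace(b^2 a b a b)  (reduce the a square) = x*y*z^3 - x^2*z^2 - y^2*z^2 - x*y*z + x^2 + y^2 + z^2 - 2
trace(a b a b a^3 b^2) = trace(a)*trace(a b^2 a b a b a) - trace(a b^2 a b a b)  (reduce the a square) = x^2*y*z^3 - x^3*z^2 - x*y^2*z^2 - x^2*y*z - y*z^3 + x^3 + x*y^2 + 2*x*z^2 + 2*y*z - 3*x
reduce: trace(b a b a b a^2) = trace(a)*trace(b a b a b a) - trace(b a b a b)  (reduce the a square) = x*z^3 - y*z^2 - 2*x*z + y
reduce: trace(a b a b a^3 b) = trace(a)*trace(b a b a b a^2) - trace(b a b a b a)  (reduce the a square) = x^2*z^3 - x*y*z^2 - 2*x^2*z - z^3 + x*y + 3*z
reduce: trace(a b^3 a b a b a^2) = trace(b)*trace(a b a b a^3 b^2) - trace(a b a b a^3 b)  (reduce the b square) = x^2*y^2*z^3 - x^3*y*z^2 - x*y^3*z^2 - x^2*y^2*z - x^2*z^3 - y^2*z^3 + x^3*y + x*y^3 + 3*x*y*z^2 + 2*x^2*z + 2*y^2*z + z^3 - 4*x*y - 3*z
reduce: trace(a b^3 a b a b a) = trace(b)*trace(a b a b a^2 b^2) - trace(a b a b a^2 b)  (reduce the b square) = x*y^2*z^3 - x^2*y*z^2 - y^3*z^2 - x*y^2*z - x*z^3 + x^2*y + y^3 + 2*y*z^2 + 2*x*z - 3*y
so trace(a^4 b^3 a b a b) = trace(a)*trace(a b^3 a b a b a^2) - trace(a b^3 a b a b a)  (reduce the a square) = x^3*y^2*z^3 - x^4*y*z^2 - x^2*y^3*z^2 - x^3*y^2*z - x^3*z^3 - 2*x*y^2*z^3 + x^4*y + x^2*y^3 + 4*x^2*y*z^2 + y^3*z^2 + 2*x^3*z + 3*x*y^2*z + 2*x*z^3 - 5*x^2*y - y^3 - 2*y*z^2 - 5*x*z + 3*y
trace(b^-1 a^4 b^3 a b a) = trace(a^4 b^3 a b a)*trace(b) - trace(a^4 b^3 a b a b)  (eliminate b^-1) = x^4*y^3*z^2 - x^5*y^2*z - x^3*y^4*z - x^3*y^2*z^3 - 2*x^2*y^3*z^2 + 6*x^3*y^2*z + x^3*z^3 + 2*x*y^4*z + 2*x*y^2*z^3 - x^2*y*z^2 - 2*x^3*z - 8*x*y^2*z - 2*x*z^3 + x^2*y + y*z^2 + 5*x*z - y
so trace(a^4 b^3 a b a^-1 b^-1) = trace(b^-1 a^4 b^3 a b)*trace(a) - trace(b^-1 a^4 b^3 a b a)  (eliminate a^-1) = -x^4*y^3*z^2 + 2*x^5*y^2*z + x^3*y^4*z + x^3*y^2*z^3 - x^6*y - x^4*y^3 + 2*x^2*y^3*z^2 - x^5*z - 9*x^3*y^2*z - x^3*z^3 - 2*x*y^4*z - 2*x*y^2*z^3 + 6*x^4*y + 2*x^2*y^3 + x^2*y*z^2 + 5*x^3*z + 9*x*y^2*z + 2*x*z^3 - 8*x^2*y - y*z^2 - 6*x*z + y
so trace(b a^-1 b^-2 a^4 b^3 a) = trace(a^4 b^3 a b a^-1 b^-1)*trace(b) - trace(a^4 b^3 a b a^-1)  (eliminate b^-1) = -x^4*y^4*z^2 + 2*x^5*y^3*z + x^3*y^5*z + x^3*y^3*z^3 - x^6*y^2 - x^4*y^4 + 2*x^2*y^4*z^2 - x^5*y*z - 9*x^3*y^3*z - x^3*y*z^3 - 2*x*y^5*z - 2*x*y^3*z^3 + 6*x^4*y^2 + 2*x^2*y^4 + 6*x^3*y*z + 10*x*y^3*z + 2*x*y*z^3 - 8*x^2*y^2 + x^2*z^2 - 9*x*y*z - x^2 - z^2 + 2

-x^4*y^4*z^2 + 2*x^5*y^3*z + x^3*y^5*z + x^3*y^3*z^3 - x^6*y^2 - x^4*y^4 + 2*x^2*y^4*z^2 - x^5*y*z - 9*x^3*y^3*z - x^3*y*z^3 - 2*x*y^5*z - 2*x*y^3*z^3 + 6*x^4*y^2 + 2*x^2*y^4 + 6*x^3*y*z + 10*x*y^3*z + 2*x*y*z^3 - 8*x^2*y^2 + x^2*z^2 - 9*x*y*z - x^2 - z^2 + 2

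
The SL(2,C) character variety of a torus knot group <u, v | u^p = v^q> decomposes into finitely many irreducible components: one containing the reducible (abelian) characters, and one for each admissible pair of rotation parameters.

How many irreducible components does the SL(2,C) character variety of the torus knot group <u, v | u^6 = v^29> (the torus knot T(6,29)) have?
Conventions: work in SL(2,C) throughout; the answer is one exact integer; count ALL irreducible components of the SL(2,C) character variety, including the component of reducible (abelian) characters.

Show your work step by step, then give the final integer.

71

Gamma = < u, v | u^6 = v^29 > (torus knot T(6,29)); the central element u^6 = v^29 acts as +I or -I in any irreducible SL(2,C) representation.
So on each irreducible component the traces are pinned: tr(u) = 2*cos(pi*alpha/6) with 1 <= alpha <= 5, tr(v) = 2*cos(pi*beta/29) with 1 <= beta <= 28.
Consistency of u^6 = (-1)^alpha I with v^29 = (-1)^beta I forces alpha = beta (mod 2).
count pairs: odd alpha (3 choices) x odd beta (14), plus even alpha (2) x even beta (14): 3*14 + 2*14 = 70.
components with irreducible characters: 70; plus the single component of reducible (abelian) characters: total 71.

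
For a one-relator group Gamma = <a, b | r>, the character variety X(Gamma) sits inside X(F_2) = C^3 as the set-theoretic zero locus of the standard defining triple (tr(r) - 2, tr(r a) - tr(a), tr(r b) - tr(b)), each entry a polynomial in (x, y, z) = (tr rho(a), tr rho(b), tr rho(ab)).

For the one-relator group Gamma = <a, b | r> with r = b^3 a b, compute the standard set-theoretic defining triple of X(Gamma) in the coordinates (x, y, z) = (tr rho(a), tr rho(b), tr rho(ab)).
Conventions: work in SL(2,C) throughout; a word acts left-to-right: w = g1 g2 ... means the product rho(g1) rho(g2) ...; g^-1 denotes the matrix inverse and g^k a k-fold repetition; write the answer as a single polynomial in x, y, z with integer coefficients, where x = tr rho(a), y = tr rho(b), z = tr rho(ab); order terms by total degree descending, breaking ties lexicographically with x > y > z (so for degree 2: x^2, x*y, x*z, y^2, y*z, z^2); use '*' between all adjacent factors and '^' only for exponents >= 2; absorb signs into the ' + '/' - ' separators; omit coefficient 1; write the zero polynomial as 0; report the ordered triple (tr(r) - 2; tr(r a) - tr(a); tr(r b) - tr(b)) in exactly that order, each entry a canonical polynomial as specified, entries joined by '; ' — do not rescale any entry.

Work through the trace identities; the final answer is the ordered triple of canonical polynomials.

next, trace(b a b) = trace(b) * trace(a b) - trace(a)  (reduce the b square) = y*z - x
trace(b a b^2) = trace(b) * trace(b a b) - trace(b a)  (reduce the b square) = y^2*z - x*y - z
and trace(b^3 a b) = trace(b) * trace(b a b^2) - trace(b a b)  (reduce the b square) = y^3*z - x*y^2 - 2*y*z + x
and trace(a b a b) = trace(b a) * trace(b a) - trace(1)  (split on b) = z^2 - 2
next, trace(a b a) = trace(a) * trace(b a) - trace(b)  (reduce the a square) = x*z - y
and trace(b a b a b) = trace(b) * trace(a b a b) - trace(a b a)  (reduce the b square) = y*z^2 - x*z - y
trace(b^3 a b a) = trace(b) * trace(b a b a b) - trace(b a b a)  (reduce the b square) = y^2*z^2 - x*y*z - y^2 - z^2 + 2
trace(b^3 a b^2) = trace(b) * trace(b a b^3) - trace(b a b^2)   [square of b] = y^4*z - x*y^3 - 3*y^2*z + 2*x*y + z
assemble the triple (trace(r) - 2; trace(r a) - x; trace(r b) - y)

y^3*z - x*y^2 - 2*y*z + x - 2; y^2*z^2 - x*y*z - y^2 - z^2 - x + 2; y^4*z - x*y^3 - 3*y^2*z + 2*x*y - y + z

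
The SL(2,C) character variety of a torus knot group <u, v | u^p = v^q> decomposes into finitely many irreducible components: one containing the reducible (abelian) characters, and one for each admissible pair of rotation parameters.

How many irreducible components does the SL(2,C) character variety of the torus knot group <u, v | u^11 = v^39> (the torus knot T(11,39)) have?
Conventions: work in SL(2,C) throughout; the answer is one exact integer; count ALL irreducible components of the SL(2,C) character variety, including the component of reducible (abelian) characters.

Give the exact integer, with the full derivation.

191

For T(11,39): irreducibility forces the central element u^11 = v^39 to one of +I, -I.
This locks tr(u) to 2*cos(pi*alpha/11), alpha in 1..10, and tr(v) to 2*cos(pi*beta/39), beta in 1..38, on each component of irreducible characters.
The two central values (-1)^alpha I and (-1)^beta I must be the same matrix, so alpha and beta share a parity.
Enumerate parity-matched pairs: 5*19 odd-odd plus 5*19 even-even gives 190.
Total: 190 irreducible-character components + 1 reducible (abelian) component = 191.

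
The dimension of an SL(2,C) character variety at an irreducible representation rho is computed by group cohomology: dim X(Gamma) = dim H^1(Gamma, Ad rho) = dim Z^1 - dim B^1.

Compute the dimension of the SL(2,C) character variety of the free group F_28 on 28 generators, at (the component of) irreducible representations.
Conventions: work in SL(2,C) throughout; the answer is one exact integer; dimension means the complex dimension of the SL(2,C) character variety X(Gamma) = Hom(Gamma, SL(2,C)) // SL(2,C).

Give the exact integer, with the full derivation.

81

The free group F_28: 28 generators, no relators.
So Z^1 = (sl_2)^28 in full: dim Z^1 = 84.
dim B^1 = 3: the coboundary map is injective because an irreducible image has centralizer 0 in sl_2.
dim X = dim H^1 = dim Z^1 - dim B^1 = 84 - 3 = 81.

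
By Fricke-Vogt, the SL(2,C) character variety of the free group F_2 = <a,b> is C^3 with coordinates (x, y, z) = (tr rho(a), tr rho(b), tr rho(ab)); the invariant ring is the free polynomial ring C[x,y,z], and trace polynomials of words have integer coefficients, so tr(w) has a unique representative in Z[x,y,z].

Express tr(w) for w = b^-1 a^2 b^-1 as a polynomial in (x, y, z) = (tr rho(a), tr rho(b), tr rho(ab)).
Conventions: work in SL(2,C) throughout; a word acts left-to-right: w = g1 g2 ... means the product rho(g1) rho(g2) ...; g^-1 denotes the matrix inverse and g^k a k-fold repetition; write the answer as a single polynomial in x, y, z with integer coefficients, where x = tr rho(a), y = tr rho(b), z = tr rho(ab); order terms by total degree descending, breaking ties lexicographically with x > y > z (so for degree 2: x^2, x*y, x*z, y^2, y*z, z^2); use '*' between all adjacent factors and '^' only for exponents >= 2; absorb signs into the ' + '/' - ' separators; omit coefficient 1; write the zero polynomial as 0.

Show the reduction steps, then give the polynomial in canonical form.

and trace(a^2) = trace(a)*trace(a) - trace(1)  (reduce the a square) = x^2 - 2
trace(a^2 b) = trace(a)*trace(b a) - trace(b)  (reduce the a square) = x*z - y
trace(b^-1 a^2) = trace(a^2)*trace(b) - trace(a^2 b)  (eliminate b^-1) = x^2*y - x*z - y
next, trace(b^-1 a^2 b^-1) = trace(b^-1 a^2)*trace(b) - trace(b^-1 a^2 b)  (eliminate b^-1) = x^2*y^2 - x*y*z - x^2 - y^2 + 2

x^2*y^2 - x*y*z - x^2 - y^2 + 2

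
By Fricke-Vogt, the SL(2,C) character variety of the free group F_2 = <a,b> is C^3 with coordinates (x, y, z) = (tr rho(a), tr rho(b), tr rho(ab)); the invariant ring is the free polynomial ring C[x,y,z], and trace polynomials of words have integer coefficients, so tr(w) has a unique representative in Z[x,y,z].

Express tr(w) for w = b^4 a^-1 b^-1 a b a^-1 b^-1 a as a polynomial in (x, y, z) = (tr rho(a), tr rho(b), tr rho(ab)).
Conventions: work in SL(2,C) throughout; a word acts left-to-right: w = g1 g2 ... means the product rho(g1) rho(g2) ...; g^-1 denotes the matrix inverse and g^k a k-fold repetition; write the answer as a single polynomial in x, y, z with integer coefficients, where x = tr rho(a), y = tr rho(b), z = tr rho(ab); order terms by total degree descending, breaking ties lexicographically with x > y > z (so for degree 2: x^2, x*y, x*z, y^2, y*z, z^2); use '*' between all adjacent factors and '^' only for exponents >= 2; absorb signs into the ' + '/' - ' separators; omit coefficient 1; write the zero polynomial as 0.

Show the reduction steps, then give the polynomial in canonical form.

x^2*y^5*z^2 - 2*x^3*y^4*z - 2*x*y^6*z - 2*x*y^4*z^3 + x^4*y^3 + 2*x^2*y^5 + y^7 + 2*y^5*z^2 + y^3*z^4 + 4*x^3*y^2*z + 9*x*y^4*z + 4*x*y^2*z^3 - 2*x^4*y - 9*x^2*y^3 - 4*x^2*y*z^2 - 7*y^5 - 9*y^3*z^2 - 2*y*z^4 - 9*x*y^2*z + 9*x^2*y + 14*y^3 + 9*y*z^2 - 7*y

trace(b a b) = trace(b)*trace(a b) - trace(a) = y*z - x
use: trace(a b^3) = trace(b)*trace(b a b) - trace(b a) = y^2*z - x*y - z
use: trace(b^3 a b) = trace(b)*trace(a b^3) - trace(a b^2) = y^3*z - x*y^2 - 2*y*z + x
apply: trace(a b a b) = trace(b a)*trace(b a) - trace(1)   [split at repeated b] = z^2 - 2
use: trace(a b a) = trace(a)*trace(b a) - trace(b) = x*z - y
trace(a b^2 a b) = trace(b)*trace(a b a b) - trace(a b a) = y*z^2 - x*z - y
apply: trace(a^2) = trace(a)*trace(a) - trace(1) = x^2 - 2
trace(a b^2 a) = trace(b)*trace(a^2 b) - trace(a^2) = x*y*z - x^2 - y^2 + 2
apply: trace(a b^2 a b^2) = trace(b)*trace(a b^2 a b) - trace(a b^2 a) = y^2*z^2 - 2*x*y*z + x^2 - 2
trace(b a b^3 a b) = trace(b)*trace(a b^2 a b^2) - trace(a b^2 a b) = y^3*z^2 - 2*x*y^2*z + x^2*y - y*z^2 + x*z - y
apply: trace(a b a b a b) = trace(a b a b)*trace(a b) - trace(b a)   [split at repeated a] = z^3 - 3*z
apply: trace(a b a b a) = trace(a)*trace(b a b a) - trace(b a b) = x*z^2 - y*z - x
trace(a b a b a b^2) = trace(b)*trace(a b a b a b) - trace(a b a b a) = y*z^3 - x*z^2 - 2*y*z + x
trace(b a b^3 a b a) = trace(b)*trace(a b a b a b^2) - trace(a b a b a b) = y^2*z^3 - x*y*z^2 - 2*y^2*z - z^3 + x*y + 3*z
trace(a b^3 a b a^-1 b) = trace(b a b^3 a b)*trace(a) - trace(b a b^3 a b a) = x*y^3*z^2 - 2*x^2*y^2*z - y^2*z^3 + x^3*y + x^2*z + 2*y^2*z + z^3 - 2*x*y - 3*z
apply: trace(a b a^-1 b^-1 a b^3) = trace(a b^3 a b a^-1)*trace(b) - trace(a b^3 a b a^-1 b) = -x*y^3*z^2 + 2*x^2*y^2*z + y^4*z + y^2*z^3 - x^3*y - x*y^3 - x^2*z - 4*y^2*z - z^3 + 3*x*y + 3*z
trace(b^5 a) = trace(b)*trace(b^3 a b) - trace(b^3 a) = y^4*z - x*y^3 - 3*y^2*z + 2*x*y + z
trace(b^2) = trace(b)*trace(b) - trace(1) = y^2 - 2
use: trace(b^3) = trace(b)*trace(b^2) - trace(b) = y^3 - 3*y
trace(b^4) = trace(b)*trace(b^3) - trace(b^2) = y^4 - 4*y^2 + 2
trace(b^5) = trace(b)*trace(b^4) - trace(b^3) = y^5 - 5*y^3 + 5*y
trace(a b^5 a) = trace(a)*trace(b^5 a) - trace(b^5) = x*y^4*z - x^2*y^3 - y^5 - 3*x*y^2*z + 2*x^2*y + 5*y^3 + x*z - 5*y
apply: trace(b^2 a b a b) = trace(b)*trace(b a b a b) - trace(b a b a) = y^2*z^2 - x*y*z - y^2 - z^2 + 2
trace(b^2 a b a b^2) = trace(b)*trace(b^2 a b a b) - trace(b^2 a b a) = y^3*z^2 - x*y^2*z - y^3 - 2*y*z^2 + x*z + 3*y
use: trace(a b^5 a b) = trace(b)*trace(b^2 a b a b^2) - trace(b^2 a b a b) = y^4*z^2 - x*y^3*z - y^4 - 3*y^2*z^2 + 2*x*y*z + 4*y^2 + z^2 - 2
apply: trace(b^4 a b^-1 a b) = trace(a b^5 a)*trace(b) - trace(a b^5 a b) = x*y^5*z - x^2*y^4 - y^6 - y^4*z^2 - 2*x*y^3*z + 2*x^2*y^2 + 6*y^4 + 3*y^2*z^2 - x*y*z - 9*y^2 - z^2 + 2
trace(a^2 b^2 a b^3) = trace(a)*trace(b^2 a b^3 a) - trace(b^2 a b^3) = x*y^3*z^2 - 2*x^2*y^2*z - y^4*z + x^3*y + x*y^3 - x*y*z^2 + x^2*z + 3*y^2*z - 3*x*y - z
trace(a^2 b^2 a b^2) = trace(a)*trace(b^2 a b^2 a) - trace(b^2 a b^2) = x*y^2*z^2 - 2*x^2*y*z - y^3*z + x^3 + x*y^2 + 2*y*z - 3*x
trace(b a b^4 a^2 b) = trace(b)*trace(a^2 b^2 a b^3) - trace(a^2 b^2 a b^2) = x*y^4*z^2 - 2*x^2*y^3*z - y^5*z + x^3*y^2 + x*y^4 - 2*x*y^2*z^2 + 3*x^2*y*z + 4*y^3*z - x^3 - 4*x*y^2 - 3*y*z + 3*x
use: trace(a^2 b a b a b^3) = trace(a)*trace(b a b a b^3 a) - trace(b a b a b^3) = x*y^2*z^3 - x^2*y*z^2 - y^3*z^2 - x*y^2*z - x*z^3 + x^2*y + y^3 + 2*y*z^2 + 2*x*z - 3*y
use: trace(a^2 b a b a b^2) = trace(a)*trace(b a b a b^2 a) - trace(b a b a b^2) = x*y*z^3 - x^2*z^2 - y^2*z^2 - x*y*z + x^2 + y^2 + z^2 - 2
trace(b a b^4 a^2 b a) = trace(b)*trace(a^2 b a b a b^3) - trace(a^2 b a b a b^2) = x*y^3*z^3 - x^2*y^2*z^2 - y^4*z^2 - x*y^3*z - 2*x*y*z^3 + x^2*y^2 + x^2*z^2 + y^4 + 3*y^2*z^2 + 3*x*y*z - x^2 - 4*y^2 - z^2 + 2
use: trace(a b a^-1 b a b^4 a) = trace(b a b^4 a^2 b)*trace(a) - trace(b a b^4 a^2 b a) = x^2*y^4*z^2 - 2*x^3*y^3*z - x*y^5*z - x*y^3*z^3 + x^4*y^2 + x^2*y^4 - x^2*y^2*z^2 + y^4*z^2 + 3*x^3*y*z + 5*x*y^3*z + 2*x*y*z^3 - x^4 - 5*x^2*y^2 - x^2*z^2 - y^4 - 3*y^2*z^2 - 6*x*y*z + 4*x^2 + 4*y^2 + z^2 - 2
use: trace(a b^2 a b a) = trace(a)*trace(b^2 a b a) - trace(b^2 a b) = x*y*z^2 - x^2*z - y^2*z + z
apply: trace(b a b a b^2 a b) = trace(b)*trace(a b^2 a b a b) - trace(a b^2 a b a) = y^2*z^3 - 2*x*y*z^2 + x^2*z - y^2*z + x*y - z
apply: trace(a b a b^2 a b^3) = trace(b)*trace(b a b a b^2 a b) - trace(b a b a b^2 a) = y^3*z^3 - 2*x*y^2*z^2 + x^2*y*z - y^3*z - y*z^3 + x*y^2 + x*z^2 + y*z - x
use: trace(b a b^4 a b a b) = trace(b)*trace(a b a b^2 a b^3) - trace(a b a b^2 a b^2) = y^4*z^3 - 2*x*y^3*z^2 + x^2*y^2*z - y^4*z - 2*y^2*z^3 + x*y^3 + 3*x*y*z^2 - x^2*z + 2*y^2*z - 2*x*y + z
trace(a b a b a b a b) = trace(b a b a)*trace(b a b a) - trace(1)   [split at repeated b] = z^4 - 4*z^2 + 2
trace(a b a b a b a) = trace(a)*trace(b a b a b a) - trace(b a b a b) = x*z^3 - y*z^2 - 2*x*z + y
trace(b a b a b a b a b) = trace(b)*trace(a b a b a b a b) - trace(a b a b a b a) = y*z^4 - x*z^3 - 3*y*z^2 + 2*x*z + y
use: trace(b^2 a b a b a b a b) = trace(b)*trace(b a b a b a b a b) - trace(b a b a b a b a) = y^2*z^4 - x*y*z^3 - 3*y^2*z^2 - z^4 + 2*x*y*z + y^2 + 4*z^2 - 2
trace(b a b^4 a b a b a) = trace(b)*trace(b^2 a b a b a b a b) - trace(b^2 a b a b a b a) = y^3*z^4 - x*y^2*z^3 - 3*y^3*z^2 - 2*y*z^4 + 2*x*y^2*z + x*z^3 + y^3 + 7*y*z^2 - 2*x*z - 3*y
use: trace(a b a^-1 b a b^4 a b) = trace(b a b^4 a b a b)*trace(a) - trace(b a b^4 a b a b a) = x*y^4*z^3 - 2*x^2*y^3*z^2 - y^3*z^4 + x^3*y^2*z - x*y^4*z - x*y^2*z^3 + x^2*y^3 + 3*x^2*y*z^2 + 3*y^3*z^2 + 2*y*z^4 - x^3*z - x*z^3 - 2*x^2*y - y^3 - 7*y*z^2 + 3*x*z + 3*y
apply: trace(a b^4 a b^-1 a b a^-1 b) = trace(a b a^-1 b a b^4 a)*trace(b) - trace(a b a^-1 b a b^4 a b) = x^2*y^5*z^2 - 2*x^3*y^4*z - x*y^6*z - 2*x*y^4*z^3 + x^4*y^3 + x^2*y^5 + x^2*y^3*z^2 + y^5*z^2 + y^3*z^4 + 2*x^3*y^2*z + 6*x*y^4*z + 3*x*y^2*z^3 - x^4*y - 6*x^2*y^3 - 4*x^2*y*z^2 - y^5 - 6*y^3*z^2 - 2*y*z^4 + x^3*z - 6*x*y^2*z + x*z^3 + 6*x^2*y + 5*y^3 + 8*y*z^2 - 3*x*z - 5*y
trace(b^-1 a b a^-1 b^-1 a b^4 a) = trace(a b^4 a b^-1 a b a^-1)*trace(b) - trace(a b^4 a b^-1 a b a^-1 b) = -x^2*y^5*z^2 + 2*x^3*y^4*z + 2*x*y^6*z + 2*x*y^4*z^3 - x^4*y^3 - 2*x^2*y^5 - x^2*y^3*z^2 - y^7 - 2*y^5*z^2 - y^3*z^4 - 2*x^3*y^2*z - 8*x*y^4*z - 3*x*y^2*z^3 + x^4*y + 8*x^2*y^3 + 4*x^2*y*z^2 + 7*y^5 + 9*y^3*z^2 + 2*y*z^4 - x^3*z + 5*x*y^2*z - x*z^3 - 6*x^2*y - 14*y^3 - 9*y*z^2 + 3*x*z + 7*y
apply: trace(b^4 a^-1 b^-1 a b a^-1 b^-1 a) = trace(b^-1 a b a^-1 b^-1 a b^4)*trace(a) - trace(b^-1 a b a^-1 b^-1 a b^4 a) = x^2*y^5*z^2 - 2*x^3*y^4*z - 2*x*y^6*z - 2*x*y^4*z^3 + x^4*y^3 + 2*x^2*y^5 + y^7 + 2*y^5*z^2 + y^3*z^4 + 4*x^3*y^2*z + 9*x*y^4*z + 4*x*y^2*z^3 - 2*x^4*y - 9*x^2*y^3 - 4*x^2*y*z^2 - 7*y^5 - 9*y^3*z^2 - 2*y*z^4 - 9*x*y^2*z + 9*x^2*y + 14*y^3 + 9*y*z^2 - 7*y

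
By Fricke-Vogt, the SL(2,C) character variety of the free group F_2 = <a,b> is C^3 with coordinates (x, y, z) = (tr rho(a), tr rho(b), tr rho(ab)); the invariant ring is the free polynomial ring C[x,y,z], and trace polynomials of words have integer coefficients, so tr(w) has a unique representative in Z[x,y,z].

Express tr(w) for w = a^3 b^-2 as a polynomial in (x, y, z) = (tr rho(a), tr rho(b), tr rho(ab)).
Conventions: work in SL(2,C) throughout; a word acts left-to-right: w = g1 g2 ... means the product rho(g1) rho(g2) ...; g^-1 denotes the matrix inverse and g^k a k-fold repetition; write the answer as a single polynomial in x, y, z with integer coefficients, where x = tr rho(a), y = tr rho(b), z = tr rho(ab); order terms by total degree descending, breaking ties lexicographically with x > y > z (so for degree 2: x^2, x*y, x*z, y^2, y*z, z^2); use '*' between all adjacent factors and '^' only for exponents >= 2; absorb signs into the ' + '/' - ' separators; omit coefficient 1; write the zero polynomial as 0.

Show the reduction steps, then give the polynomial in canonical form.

reduce: tr(a^2) = tr(a) * tr(a) - tr(1) = x^2 - 2
tr(a^3) = tr(a) * tr(a^2) - tr(a) = x^3 - 3*x
tr(b a^2) = tr(a) * tr(b a) - tr(b) = x*z - y
tr(a^3 b) = tr(a) * tr(b a^2) - tr(b a) = x^2*z - x*y - z
so tr(a^3 b^-1) = tr(a^3) * tr(b) - tr(a^3 b) = x^3*y - x^2*z - 2*x*y + z
tr(a^3 b^-2) = tr(a^3 b^-1) * tr(b) - tr(a^3) = x^3*y^2 - x^2*y*z - x^3 - 2*x*y^2 + y*z + 3*x

x^3*y^2 - x^2*y*z - x^3 - 2*x*y^2 + y*z + 3*x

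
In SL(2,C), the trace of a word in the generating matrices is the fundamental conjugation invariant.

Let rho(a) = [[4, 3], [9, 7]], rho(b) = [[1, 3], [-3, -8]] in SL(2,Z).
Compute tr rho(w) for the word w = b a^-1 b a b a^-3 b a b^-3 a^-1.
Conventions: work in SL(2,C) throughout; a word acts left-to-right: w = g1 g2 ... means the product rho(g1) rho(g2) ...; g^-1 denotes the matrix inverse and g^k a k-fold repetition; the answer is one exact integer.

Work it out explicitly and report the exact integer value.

424404557093

rho(b) = [[1, 3], [-3, -8]]
... * rho(a^-1) = [[7, -3], [-9, 4]]  ->  [[-20, 9], [51, -23]]
... * rho(b) = [[1, 3], [-3, -8]]  ->  [[-47, -132], [120, 337]]
... * rho(a) = [[4, 3], [9, 7]]  ->  [[-1376, -1065], [3513, 2719]]
... * rho(b) = [[1, 3], [-3, -8]]  ->  [[1819, 4392], [-4644, -11213]]
... * rho(a^-1) = [[7, -3], [-9, 4]]  ->  [[-26795, 12111], [68409, -30920]]
... * rho(a^-1) = [[7, -3], [-9, 4]]  ->  [[-296564, 128829], [757143, -328907]]
... * rho(a^-1) = [[7, -3], [-9, 4]]  ->  [[-3235409, 1405008], [8260164, -3587057]]
... * rho(b) = [[1, 3], [-3, -8]]  ->  [[-7450433, -20946291], [19021335, 53476948]]
... * rho(a) = [[4, 3], [9, 7]]  ->  [[-218318351, -168975336], [557377872, 431402641]]
... * rho(b^-1) = [[-8, -3], [3, 1]]  ->  [[1239620800, 485979717], [-3164815053, -1240730975]]
... * rho(b^-1) = [[-8, -3], [3, 1]]  ->  [[-8459027249, -3232882683], [21596327499, 8253714184]]
... * rho(b^-1) = [[-8, -3], [3, 1]]  ->  [[57973569943, 22144199064], [-148009477440, -56535268313]]
... * rho(a^-1) = [[7, -3], [-9, 4]]  ->  [[206517198025, -85343913573], [-527248927263, 217887359068]]
tr = 206517198025 + 217887359068 = 424404557093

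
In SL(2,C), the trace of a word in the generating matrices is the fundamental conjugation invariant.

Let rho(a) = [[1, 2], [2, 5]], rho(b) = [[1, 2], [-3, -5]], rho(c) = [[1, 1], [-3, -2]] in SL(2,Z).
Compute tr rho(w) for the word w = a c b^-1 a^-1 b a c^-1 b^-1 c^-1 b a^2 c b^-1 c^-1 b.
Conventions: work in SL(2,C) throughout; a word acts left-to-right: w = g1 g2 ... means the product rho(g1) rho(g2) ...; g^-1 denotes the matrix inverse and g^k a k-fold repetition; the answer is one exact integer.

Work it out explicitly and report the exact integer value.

-28826654

rho(a) = [[1, 2], [2, 5]]
... * rho(c) = [[1, 1], [-3, -2]]  ->  [[-5, -3], [-13, -8]]
... * rho(b^-1) = [[-5, -2], [3, 1]]  ->  [[16, 7], [41, 18]]
... * rho(a^-1) = [[5, -2], [-2, 1]]  ->  [[66, -25], [169, -64]]
... * rho(b) = [[1, 2], [-3, -5]]  ->  [[141, 257], [361, 658]]
... * rho(a) = [[1, 2], [2, 5]]  ->  [[655, 1567], [1677, 4012]]
... * rho(c^-1) = [[-2, -1], [3, 1]]  ->  [[3391, 912], [8682, 2335]]
... * rho(b^-1) = [[-5, -2], [3, 1]]  ->  [[-14219, -5870], [-36405, -15029]]
... * rho(c^-1) = [[-2, -1], [3, 1]]  ->  [[10828, 8349], [27723, 21376]]
... * rho(b) = [[1, 2], [-3, -5]]  ->  [[-14219, -20089], [-36405, -51434]]
... * rho(a) = [[1, 2], [2, 5]]  ->  [[-54397, -128883], [-139273, -329980]]
... * rho(a) = [[1, 2], [2, 5]]  ->  [[-312163, -753209], [-799233, -1928446]]
... * rho(c) = [[1, 1], [-3, -2]]  ->  [[1947464, 1194255], [4986105, 3057659]]
... * rho(b^-1) = [[-5, -2], [3, 1]]  ->  [[-6154555, -2700673], [-15757548, -6914551]]
... * rho(c^-1) = [[-2, -1], [3, 1]]  ->  [[4207091, 3453882], [10771443, 8842997]]
... * rho(b) = [[1, 2], [-3, -5]]  ->  [[-6154555, -8855228], [-15757548, -22672099]]
tr = -6154555 + -22672099 = -28826654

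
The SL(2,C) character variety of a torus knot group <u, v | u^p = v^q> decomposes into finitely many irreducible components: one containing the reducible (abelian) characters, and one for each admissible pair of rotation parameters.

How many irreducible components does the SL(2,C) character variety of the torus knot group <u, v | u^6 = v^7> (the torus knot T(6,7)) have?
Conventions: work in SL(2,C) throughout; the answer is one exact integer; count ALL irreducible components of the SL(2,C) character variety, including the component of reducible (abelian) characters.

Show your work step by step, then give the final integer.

16

For T(6,7): irreducibility forces the central element u^6 = v^7 to one of +I, -I.
On an irreducible component, tr(u) is locked at 2*cos(pi*alpha/6) for some alpha in 1..5, and tr(v) at 2*cos(pi*beta/7) for some beta in 1..6.
The two central values (-1)^alpha I and (-1)^beta I must be the same matrix, so alpha and beta share a parity.
Counting: 3 odd alphas x 3 odd betas + 2 even alphas x 3 even betas = 9 + 6 = 15.
Total: 15 irreducible-character components + 1 reducible (abelian) component = 16.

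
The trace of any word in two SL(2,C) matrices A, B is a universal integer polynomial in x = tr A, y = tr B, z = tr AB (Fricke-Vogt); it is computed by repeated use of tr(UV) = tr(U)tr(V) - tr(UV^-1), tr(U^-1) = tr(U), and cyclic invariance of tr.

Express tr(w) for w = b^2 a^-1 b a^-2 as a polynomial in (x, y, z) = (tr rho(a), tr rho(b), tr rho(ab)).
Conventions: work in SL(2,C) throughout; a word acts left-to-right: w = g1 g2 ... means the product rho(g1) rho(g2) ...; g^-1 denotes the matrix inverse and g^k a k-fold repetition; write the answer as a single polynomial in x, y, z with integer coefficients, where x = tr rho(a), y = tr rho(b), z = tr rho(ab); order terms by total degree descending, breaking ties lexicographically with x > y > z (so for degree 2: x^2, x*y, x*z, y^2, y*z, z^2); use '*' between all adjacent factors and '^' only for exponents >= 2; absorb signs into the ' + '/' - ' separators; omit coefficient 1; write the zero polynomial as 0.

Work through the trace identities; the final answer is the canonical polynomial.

tr(b^2) = tr(b)*tr(b) - tr(1) = y^2 - 2
next, tr(b^3) = tr(b)*tr(b^2) - tr(b) = y^3 - 3*y
next, tr(a b^2) = tr(b)*tr(a b) - tr(a) = y*z - x
tr(b^3 a) = tr(b)*tr(a b^2) - tr(a b) = y^2*z - x*y - z
and tr(b^2 a^-1 b) = tr(b^3)*tr(a) - tr(b^3 a) = x*y^3 - y^2*z - 2*x*y + z
tr(a b a b) = tr(b a)*tr(b a) - tr(1)   [split at repeated b] = z^2 - 2
next, tr(a b a) = tr(a)*tr(b a) - tr(b) = x*z - y
tr(b a b^2 a) = tr(b)*tr(a b a b) - tr(a b a) = y*z^2 - x*z - y
next, tr(b^2 a^-1 b a) = tr(b a b^2)*tr(a) - tr(b a b^2 a) = x*y^2*z - x^2*y - y*z^2 + y
next, tr(a^-1 b^2 a^-1 b) = tr(b^2 a^-1 b)*tr(a) - tr(b^2 a^-1 b a) = x^2*y^3 - 2*x*y^2*z - x^2*y + y*z^2 + x*z - y
and tr(b^2 a^-1 b a^-2) = tr(a^-1 b^2 a^-1 b)*tr(a) - tr(a^-1 b^2 a^-1 b a) = x^3*y^3 - 2*x^2*y^2*z - x^3*y - x*y^3 + x*y*z^2 + x^2*z + y^2*z + x*y - z

x^3*y^3 - 2*x^2*y^2*z - x^3*y - x*y^3 + x*y*z^2 + x^2*z + y^2*z + x*y - z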